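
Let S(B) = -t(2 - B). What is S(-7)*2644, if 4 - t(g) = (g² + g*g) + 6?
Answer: 433616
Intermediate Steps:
t(g) = -2 - 2*g² (t(g) = 4 - ((g² + g*g) + 6) = 4 - ((g² + g²) + 6) = 4 - (2*g² + 6) = 4 - (6 + 2*g²) = 4 + (-6 - 2*g²) = -2 - 2*g²)
S(B) = 2 + 2*(2 - B)² (S(B) = -(-2 - 2*(2 - B)²) = 2 + 2*(2 - B)²)
S(-7)*2644 = (2 + 2*(-2 - 7)²)*2644 = (2 + 2*(-9)²)*2644 = (2 + 2*81)*2644 = (2 + 162)*2644 = 164*2644 = 433616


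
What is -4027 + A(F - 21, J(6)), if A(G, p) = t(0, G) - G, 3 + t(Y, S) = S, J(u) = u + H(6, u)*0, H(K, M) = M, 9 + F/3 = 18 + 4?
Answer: -4030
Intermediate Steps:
F = 39 (F = -27 + 3*(18 + 4) = -27 + 3*22 = -27 + 66 = 39)
J(u) = u (J(u) = u + u*0 = u + 0 = u)
t(Y, S) = -3 + S
A(G, p) = -3 (A(G, p) = (-3 + G) - G = -3)
-4027 + A(F - 21, J(6)) = -4027 - 3 = -4030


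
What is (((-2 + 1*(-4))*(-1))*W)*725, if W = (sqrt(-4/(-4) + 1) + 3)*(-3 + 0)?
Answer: -39150 - 13050*sqrt(2) ≈ -57606.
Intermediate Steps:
W = -9 - 3*sqrt(2) (W = (sqrt(-4*(-1/4) + 1) + 3)*(-3) = (sqrt(1 + 1) + 3)*(-3) = (sqrt(2) + 3)*(-3) = (3 + sqrt(2))*(-3) = -9 - 3*sqrt(2) ≈ -13.243)
(((-2 + 1*(-4))*(-1))*W)*725 = (((-2 + 1*(-4))*(-1))*(-9 - 3*sqrt(2)))*725 = (((-2 - 4)*(-1))*(-9 - 3*sqrt(2)))*725 = ((-6*(-1))*(-9 - 3*sqrt(2)))*725 = (6*(-9 - 3*sqrt(2)))*725 = (-54 - 18*sqrt(2))*725 = -39150 - 13050*sqrt(2)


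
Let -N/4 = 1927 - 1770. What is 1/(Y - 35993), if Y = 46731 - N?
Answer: 1/11366 ≈ 8.7982e-5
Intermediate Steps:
N = -628 (N = -4*(1927 - 1770) = -4*157 = -628)
Y = 47359 (Y = 46731 - 1*(-628) = 46731 + 628 = 47359)
1/(Y - 35993) = 1/(47359 - 35993) = 1/11366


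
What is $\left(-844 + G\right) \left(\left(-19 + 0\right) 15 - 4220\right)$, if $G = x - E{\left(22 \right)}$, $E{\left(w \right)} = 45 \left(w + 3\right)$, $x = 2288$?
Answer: $-1437095$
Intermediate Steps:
$E{\left(w \right)} = 135 + 45 w$ ($E{\left(w \right)} = 45 \left(3 + w\right) = 135 + 45 w$)
$G = 1163$ ($G = 2288 - \left(135 + 45 \cdot 22\right) = 2288 - \left(135 + 990\right) = 2288 - 1125 = 1163$)
$\left(-844 + G\right) \left(\left(-19 + 0\right) 15 - 4220\right) = \left(-844 + 1163\right) \left(\left(-19 + 0\right) 15 - 4220\right) = 319 \left(\left(-19\right) 15 - 4220\right) = 319 \left(-285 - 4220\right) = 319 \left(-4505\right) = -1437095$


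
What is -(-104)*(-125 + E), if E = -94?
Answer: -22776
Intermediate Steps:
-(-104)*(-125 + E) = -(-104)*(-125 - 94) = -(-104)*(-219) = -1*22776 = -22776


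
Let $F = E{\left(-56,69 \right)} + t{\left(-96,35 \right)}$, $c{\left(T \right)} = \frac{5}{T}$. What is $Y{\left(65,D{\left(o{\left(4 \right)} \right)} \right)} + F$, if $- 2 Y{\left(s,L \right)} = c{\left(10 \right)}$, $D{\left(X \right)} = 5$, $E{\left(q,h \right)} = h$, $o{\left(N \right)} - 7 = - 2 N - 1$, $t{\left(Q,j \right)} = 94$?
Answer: $\frac{651}{4} \approx 162.75$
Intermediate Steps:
$o{\left(N \right)} = 6 - 2 N$ ($o{\left(N \right)} = 7 - \left(1 + 2 N\right) = 6 - 2 N$)
$Y{\left(s,L \right)} = - \frac{1}{4}$ ($Y{\left(s,L \right)} = - \frac{5 \cdot \frac{1}{10}}{2} = \left(- \frac{1}{2}\right) \frac{1}{2} = - \frac{1}{4}$)
$F = 163$ ($F = 69 + 94 = 163$)
$Y{\left(65,D{\left(o{\left(4 \right)} \right)} \right)} + F = - \frac{1}{4} + 163 = \frac{651}{4}$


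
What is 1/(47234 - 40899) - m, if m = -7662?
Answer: 48538771/6335 ≈ 7662.0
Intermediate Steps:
1/(47234 - 40899) - m = 1/(47234 - 40899) - 1*(-7662) = 1/6335 + 7662 = 48538771/6335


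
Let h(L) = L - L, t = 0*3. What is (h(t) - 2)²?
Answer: 4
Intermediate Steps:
t = 0
h(L) = 0
(h(t) - 2)² = (0 - 2)² = (-2)² = 4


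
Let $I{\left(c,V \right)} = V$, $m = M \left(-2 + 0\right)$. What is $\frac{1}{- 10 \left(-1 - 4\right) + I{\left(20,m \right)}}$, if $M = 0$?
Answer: $\frac{1}{50} \approx 0.02$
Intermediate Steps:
$m = 0$ ($m = 0 \left(-2 + 0\right) = 0 \left(-2\right) = 0$)
$\frac{1}{- 10 \left(-1 - 4\right) + I{\left(20,m \right)}} = \frac{1}{- 10 \left(-1 - 4\right) + 0} = \frac{1}{\left(-10\right) \left(-5\right) + 0} = \frac{1}{50 + 0} = \frac{1}{50}$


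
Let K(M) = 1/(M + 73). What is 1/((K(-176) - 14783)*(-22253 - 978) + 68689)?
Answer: 103/35379757117 ≈ 2.9113e-9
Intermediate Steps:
K(M) = 1/(73 + M)
1/((K(-176) - 14783)*(-22253 - 978) + 68689) = 1/((1/(73 - 176) - 14783)*(-22253 - 978) + 68689) = 1/((1/(-103) - 14783)*(-23231) + 68689) = 1/((-1/103 - 14783)*(-23231) + 68689) = 1/(-1522650/103*(-23231) + 68689) = 1/(35372682150/103 + 68689) = 1/(35379757117/103) = 103/35379757117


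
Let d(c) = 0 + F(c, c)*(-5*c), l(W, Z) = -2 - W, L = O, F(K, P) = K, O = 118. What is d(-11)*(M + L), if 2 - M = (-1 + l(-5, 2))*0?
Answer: -72600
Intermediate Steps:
L = 118
M = 2 (M = 2 - (-1 + (-2 - 1*(-5)))*0 = 2 - (-1 + (-2 + 5))*0 = 2 - (-1 + 3)*0 = 2 - 2*0 = 2 - 1*0 = 2 + 0 = 2)
d(c) = -5*c**2 (d(c) = 0 + c*(-5*c) = 0 - 5*c**2 = -5*c**2)
d(-11)*(M + L) = (-5*(-11)**2)*(2 + 118) = -5*121*120 = -605*120 = -72600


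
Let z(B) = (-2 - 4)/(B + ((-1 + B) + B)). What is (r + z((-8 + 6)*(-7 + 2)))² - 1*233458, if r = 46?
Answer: -194574594/841 ≈ -2.3136e+5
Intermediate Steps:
z(B) = -6/(-1 + 3*B) (z(B) = -6/(B + (-1 + 2*B)) = -6/(-1 + 3*B))
(r + z((-8 + 6)*(-7 + 2)))² - 1*233458 = (46 - 6/(-1 + 3*((-8 + 6)*(-7 + 2))))² - 1*233458 = (46 - 6/(-1 + 3*(-2*(-5))))² - 233458 = (46 - 6/(-1 + 3*10))² - 233458 = (46 - 6/(-1 + 30))² - 233458 = (46 - 6/29)² - 233458 = (1328/29)² - 233458 = 1763584/841 - 233458 = -194574594/841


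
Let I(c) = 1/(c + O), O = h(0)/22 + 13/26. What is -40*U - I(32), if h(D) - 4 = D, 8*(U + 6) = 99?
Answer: -183367/719 ≈ -255.03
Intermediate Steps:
U = 51/8 (U = -6 + (⅛)*99 = -6 + 99/8 = 51/8 ≈ 6.3750)
h(D) = 4 + D
O = 15/22 (O = (4 + 0)/22 + 13/26 = 4*(1/22) + 13*(1/26) = 2/11 + ½ = 15/22 ≈ 0.68182)
I(c) = 1/(15/22 + c) (I(c) = 1/(c + 15/22) = 1/(15/22 + c))
-40*U - I(32) = -40*51/8 - 22/(15 + 22*32) = -255 - 22/(15 + 704) = -255 - 22/719 = -183367/719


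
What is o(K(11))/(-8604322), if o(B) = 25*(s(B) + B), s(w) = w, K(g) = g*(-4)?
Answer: 1100/4302161 ≈ 0.00025569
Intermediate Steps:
K(g) = -4*g
o(B) = 50*B (o(B) = 25*(B + B) = 25*(2*B) = 50*B)
o(K(11))/(-8604322) = (50*(-4*11))/(-8604322) = (50*(-44))*(-1/8604322) = -2200*(-1/8604322) = 1100/4302161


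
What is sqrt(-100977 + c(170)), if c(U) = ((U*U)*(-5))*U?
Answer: I*sqrt(24665977) ≈ 4966.5*I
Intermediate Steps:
c(U) = -5*U**3 (c(U) = (U**2*(-5))*U = (-5*U**2)*U = -5*U**3)
sqrt(-100977 + c(170)) = sqrt(-100977 - 5*170**3) = sqrt(-100977 - 5*4913000) = sqrt(-100977 - 24565000) = sqrt(-24665977) = I*sqrt(24665977)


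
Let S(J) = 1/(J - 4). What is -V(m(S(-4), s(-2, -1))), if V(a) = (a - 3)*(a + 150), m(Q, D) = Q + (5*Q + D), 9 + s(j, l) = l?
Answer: 30635/16 ≈ 1914.7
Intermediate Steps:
S(J) = 1/(-4 + J)
s(j, l) = -9 + l
m(Q, D) = D + 6*Q (m(Q, D) = Q + (D + 5*Q) = D + 6*Q)
V(a) = (-3 + a)*(150 + a)
-V(m(S(-4), s(-2, -1))) = -(-450 + ((-9 - 1) + 6/(-4 - 4))**2 + 147*((-9 - 1) + 6/(-4 - 4))) = -(-450 + (-10 + 6/(-8))**2 + 147*(-10 + 6/(-8))) = -(-450 + (-10 + 6*(-1/8))**2 + 147*(-10 + 6*(-1/8))) = -(-450 + (-10 - 3/4)**2 + 147*(-10 - 3/4)) = -(-450 + (-43/4)**2 + 147*(-43/4)) = -(-450 + 1849/16 - 6321/4) = -1*(-30635/16) = 30635/16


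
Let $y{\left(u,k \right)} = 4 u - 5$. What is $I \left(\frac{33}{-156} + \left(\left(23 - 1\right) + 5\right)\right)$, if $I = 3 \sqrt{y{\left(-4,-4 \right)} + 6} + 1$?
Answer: $\frac{1393}{52} + \frac{4179 i \sqrt{15}}{52} \approx 26.788 + 311.25 i$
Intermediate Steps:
$y{\left(u,k \right)} = -5 + 4 u$
$I = 1 + 3 i \sqrt{15}$ ($I = 3 \sqrt{\left(-5 + 4 \left(-4\right)\right) + 6} + 1 = 3 \sqrt{\left(-5 - 16\right) + 6} + 1 = 3 \sqrt{-21 + 6} + 1 = 3 \sqrt{-15} + 1 = 3 i \sqrt{15} + 1 = 1 + 3 i \sqrt{15} \approx 1.0 + 11.619 i$)
$I \left(\frac{33}{-156} + \left(\left(23 - 1\right) + 5\right)\right) = \left(1 + 3 i \sqrt{15}\right) \left(\frac{33}{-156} + \left(\left(23 - 1\right) + 5\right)\right) = \left(1 + 3 i \sqrt{15}\right) \left(33 \left(- \frac{1}{156}\right) + \left(22 + 5\right)\right) = \left(1 + 3 i \sqrt{15}\right) \left(- \frac{11}{52} + 27\right) = \left(1 + 3 i \sqrt{15}\right) \frac{1393}{52} = \frac{1393}{52} + \frac{4179 i \sqrt{15}}{52}$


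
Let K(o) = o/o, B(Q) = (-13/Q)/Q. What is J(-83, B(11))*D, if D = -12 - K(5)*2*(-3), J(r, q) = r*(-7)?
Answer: -3486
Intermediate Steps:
B(Q) = -13/Q²
K(o) = 1
J(r, q) = -7*r
D = -6 (D = -12 - 1*2*(-3) = -12 - 2*(-3) = -12 - 1*(-6) = -12 + 6 = -6)
J(-83, B(11))*D = -7*(-83)*(-6) = 581*(-6) = -3486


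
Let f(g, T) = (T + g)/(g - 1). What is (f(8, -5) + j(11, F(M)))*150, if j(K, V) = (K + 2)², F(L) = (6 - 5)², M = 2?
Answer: 177900/7 ≈ 25414.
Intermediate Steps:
F(L) = 1 (F(L) = 1² = 1)
f(g, T) = (T + g)/(-1 + g)
j(K, V) = (2 + K)²
(f(8, -5) + j(11, F(M)))*150 = ((-5 + 8)/(-1 + 8) + (2 + 11)²)*150 = (3/7 + 13²)*150 = ((⅐)*3 + 169)*150 = (3/7 + 169)*150 = (1186/7)*150 = 177900/7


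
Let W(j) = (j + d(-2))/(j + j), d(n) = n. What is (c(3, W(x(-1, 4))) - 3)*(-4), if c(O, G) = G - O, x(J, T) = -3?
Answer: 62/3 ≈ 20.667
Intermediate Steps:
W(j) = (-2 + j)/(2*j) (W(j) = (j - 2)/(j + j) = (-2 + j)/((2*j)) = (-2 + j)*(1/(2*j)) = (-2 + j)/(2*j))
(c(3, W(x(-1, 4))) - 3)*(-4) = (((½)*(-2 - 3)/(-3) - 1*3) - 3)*(-4) = (((½)*(-⅓)*(-5) - 3) - 3)*(-4) = ((⅚ - 3) - 3)*(-4) = (-13/6 - 3)*(-4) = -31/6*(-4) = 62/3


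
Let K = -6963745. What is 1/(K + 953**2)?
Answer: -1/6055536 ≈ -1.6514e-7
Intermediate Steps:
1/(K + 953**2) = 1/(-6963745 + 953**2) = 1/(-6963745 + 908209) = 1/(-6055536) = -1/6055536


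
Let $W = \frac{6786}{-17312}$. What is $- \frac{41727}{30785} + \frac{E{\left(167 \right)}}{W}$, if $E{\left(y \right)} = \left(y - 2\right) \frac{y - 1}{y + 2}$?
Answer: $- \frac{2440892041853}{5884214115} \approx -414.82$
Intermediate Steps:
$W = - \frac{3393}{8656}$ ($W = 6786 \left(- \frac{1}{17312}\right) = - \frac{3393}{8656} \approx -0.39198$)
$E{\left(y \right)} = \frac{\left(-1 + y\right) \left(-2 + y\right)}{2 + y}$ ($E{\left(y \right)} = \left(-2 + y\right) \frac{-1 + y}{2 + y} = \frac{\left(-1 + y\right) \left(-2 + y\right)}{2 + y}$)
$- \frac{41727}{30785} + \frac{E{\left(167 \right)}}{W} = - \frac{41727}{30785} + \frac{\frac{1}{2 + 167} \left(2 + 167^{2} - 501\right)}{- \frac{3393}{8656}} = \left(-41727\right) \frac{1}{30785} + \frac{2 + 27889 - 501}{169} \left(- \frac{8656}{3393}\right) = - \frac{41727}{30785} + \frac{1}{169} \cdot 27390 \left(- \frac{8656}{3393}\right) = - \frac{41727}{30785} + \frac{27390}{169} \left(- \frac{8656}{3393}\right) = - \frac{41727}{30785} - \frac{79029280}{191139} = - \frac{2440892041853}{5884214115}$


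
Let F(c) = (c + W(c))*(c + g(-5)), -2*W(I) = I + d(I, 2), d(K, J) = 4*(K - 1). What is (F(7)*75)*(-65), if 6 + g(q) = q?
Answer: -165750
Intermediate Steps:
d(K, J) = -4 + 4*K (d(K, J) = 4*(-1 + K) = -4 + 4*K)
g(q) = -6 + q
W(I) = 2 - 5*I/2 (W(I) = -(I + (-4 + 4*I))/2 = -(-4 + 5*I)/2 = 2 - 5*I/2)
F(c) = (-11 + c)*(2 - 3*c/2) (F(c) = (c + (2 - 5*c/2))*(c + (-6 - 5)) = (2 - 3*c/2)*(c - 11) = (2 - 3*c/2)*(-11 + c) = (-11 + c)*(2 - 3*c/2))
(F(7)*75)*(-65) = ((-22 - 3/2*7**2 + (37/2)*7)*75)*(-65) = ((-22 - 3/2*49 + 259/2)*75)*(-65) = ((-22 - 147/2 + 259/2)*75)*(-65) = (34*75)*(-65) = 2550*(-65) = -165750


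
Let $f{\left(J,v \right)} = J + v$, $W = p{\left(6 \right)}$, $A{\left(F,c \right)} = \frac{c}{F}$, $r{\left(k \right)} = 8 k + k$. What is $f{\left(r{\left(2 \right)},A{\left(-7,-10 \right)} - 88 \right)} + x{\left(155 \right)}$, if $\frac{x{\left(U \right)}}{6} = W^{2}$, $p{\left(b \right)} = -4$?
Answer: $\frac{192}{7} \approx 27.429$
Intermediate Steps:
$r{\left(k \right)} = 9 k$
$W = -4$
$x{\left(U \right)} = 96$ ($x{\left(U \right)} = 6 \left(-4\right)^{2} = 6 \cdot 16 = 96$)
$f{\left(r{\left(2 \right)},A{\left(-7,-10 \right)} - 88 \right)} + x{\left(155 \right)} = \left(9 \cdot 2 - \left(88 + \frac{10}{-7}\right)\right) + 96 = \left(18 - \frac{606}{7}\right) + 96 = - \frac{480}{7} + 96 = \frac{192}{7}$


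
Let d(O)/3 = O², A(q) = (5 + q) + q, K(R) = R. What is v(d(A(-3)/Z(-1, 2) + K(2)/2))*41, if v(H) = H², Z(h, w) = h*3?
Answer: 10496/9 ≈ 1166.2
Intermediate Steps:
Z(h, w) = 3*h
A(q) = 5 + 2*q
d(O) = 3*O²
v(d(A(-3)/Z(-1, 2) + K(2)/2))*41 = (3*((5 + 2*(-3))/((3*(-1))) + 2/2)²)²*41 = (3*((5 - 6)/(-3) + 2*(½))²)²*41 = (3*(-1*(-⅓) + 1)²)²*41 = (3*(⅓ + 1)²)²*41 = (3*(4/3)²)²*41 = (3*(16/9))²*41 = (16/3)²*41 = (256/9)*41 = 10496/9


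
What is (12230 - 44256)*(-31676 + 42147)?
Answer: -335344246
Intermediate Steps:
(12230 - 44256)*(-31676 + 42147) = -32026*10471 = -335344246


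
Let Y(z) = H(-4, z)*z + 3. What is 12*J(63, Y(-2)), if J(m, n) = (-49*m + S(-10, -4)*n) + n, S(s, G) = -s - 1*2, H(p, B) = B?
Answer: -36288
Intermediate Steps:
Y(z) = 3 + z² (Y(z) = z*z + 3 = z² + 3 = 3 + z²)
S(s, G) = -2 - s (S(s, G) = -s - 2 = -2 - s)
J(m, n) = -49*m + 9*n (J(m, n) = (-49*m + (-2 - 1*(-10))*n) + n = (-49*m + (-2 + 10)*n) + n = (-49*m + 8*n) + n = -49*m + 9*n)
12*J(63, Y(-2)) = 12*(-49*63 + 9*(3 + (-2)²)) = 12*(-3087 + 9*(3 + 4)) = 12*(-3087 + 9*7) = 12*(-3087 + 63) = 12*(-3024) = -36288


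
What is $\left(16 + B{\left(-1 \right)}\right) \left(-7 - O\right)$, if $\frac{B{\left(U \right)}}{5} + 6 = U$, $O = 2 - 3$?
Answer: $114$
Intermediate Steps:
$O = -1$ ($O = 2 - 3 = -1$)
$B{\left(U \right)} = -30 + 5 U$
$\left(16 + B{\left(-1 \right)}\right) \left(-7 - O\right) = \left(16 + \left(-30 + 5 \left(-1\right)\right)\right) \left(-7 - -1\right) = \left(16 - 35\right) \left(-7 + 1\right) = \left(16 - 35\right) \left(-6\right) = \left(-19\right) \left(-6\right) = 114$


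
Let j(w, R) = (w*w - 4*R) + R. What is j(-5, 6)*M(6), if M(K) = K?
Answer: 42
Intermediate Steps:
j(w, R) = w² - 3*R (j(w, R) = (w² - 4*R) + R = w² - 3*R)
j(-5, 6)*M(6) = ((-5)² - 3*6)*6 = (25 - 18)*6 = 7*6 = 42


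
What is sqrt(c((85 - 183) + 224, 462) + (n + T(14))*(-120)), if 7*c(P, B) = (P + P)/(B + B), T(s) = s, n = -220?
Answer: sqrt(146565111)/77 ≈ 157.23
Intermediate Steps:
c(P, B) = P/(7*B) (c(P, B) = ((P + P)/(B + B))/7 = ((2*P)/((2*B)))/7 = ((2*P)*(1/(2*B)))/7 = (P/B)/7 = P/(7*B))
sqrt(c((85 - 183) + 224, 462) + (n + T(14))*(-120)) = sqrt((1/7)*((85 - 183) + 224)/462 + (-220 + 14)*(-120)) = sqrt((1/7)*(-98 + 224)*(1/462) - 206*(-120)) = sqrt((1/7)*126*(1/462) + 24720) = sqrt(3/77 + 24720) = sqrt(1903443/77) = sqrt(146565111)/77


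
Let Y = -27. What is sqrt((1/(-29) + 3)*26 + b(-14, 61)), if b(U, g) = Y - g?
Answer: 2*I*sqrt(2291)/29 ≈ 3.301*I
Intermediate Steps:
b(U, g) = -27 - g
sqrt((1/(-29) + 3)*26 + b(-14, 61)) = sqrt((1/(-29) + 3)*26 + (-27 - 1*61)) = sqrt((-1/29 + 3)*26 + (-27 - 61)) = sqrt((86/29)*26 - 88) = sqrt(2236/29 - 88) = sqrt(-316/29) = 2*I*sqrt(2291)/29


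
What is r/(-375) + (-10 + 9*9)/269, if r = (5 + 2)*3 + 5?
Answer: 19631/100875 ≈ 0.19461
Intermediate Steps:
r = 26 (r = 7*3 + 5 = 21 + 5 = 26)
r/(-375) + (-10 + 9*9)/269 = 26/(-375) + (-10 + 9*9)/269 = 26*(-1/375) + (-10 + 81)*(1/269) = -26/375 + 71*(1/269) = -26/375 + 71/269 = 19631/100875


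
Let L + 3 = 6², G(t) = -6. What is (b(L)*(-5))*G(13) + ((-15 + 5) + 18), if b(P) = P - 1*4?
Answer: 878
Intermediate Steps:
L = 33 (L = -3 + 6² = -3 + 36 = 33)
b(P) = -4 + P (b(P) = P - 4 = -4 + P)
(b(L)*(-5))*G(13) + ((-15 + 5) + 18) = ((-4 + 33)*(-5))*(-6) + ((-15 + 5) + 18) = (29*(-5))*(-6) + (-10 + 18) = -145*(-6) + 8 = 870 + 8 = 878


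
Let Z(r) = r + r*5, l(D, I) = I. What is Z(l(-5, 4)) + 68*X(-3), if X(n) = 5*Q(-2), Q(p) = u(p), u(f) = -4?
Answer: -1336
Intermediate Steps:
Q(p) = -4
Z(r) = 6*r (Z(r) = r + 5*r = 6*r)
X(n) = -20 (X(n) = 5*(-4) = -20)
Z(l(-5, 4)) + 68*X(-3) = 6*4 + 68*(-20) = 24 - 1360 = -1336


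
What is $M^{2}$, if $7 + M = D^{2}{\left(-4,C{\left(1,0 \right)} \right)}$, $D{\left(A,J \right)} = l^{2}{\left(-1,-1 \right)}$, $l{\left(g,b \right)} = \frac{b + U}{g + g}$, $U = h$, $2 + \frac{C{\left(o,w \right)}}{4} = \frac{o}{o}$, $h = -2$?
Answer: $\frac{961}{256} \approx 3.7539$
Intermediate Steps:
$C{\left(o,w \right)} = -4$ ($C{\left(o,w \right)} = -8 + 4 \frac{o}{o} = -8 + 4 \cdot 1 = -8 + 4 = -4$)
$U = -2$
$l{\left(g,b \right)} = \frac{-2 + b}{2 g}$ ($l{\left(g,b \right)} = \frac{b - 2}{g + g} = \frac{-2 + b}{2 g}$)
$D{\left(A,J \right)} = \frac{9}{4}$ ($D{\left(A,J \right)} = \left(\frac{-2 - 1}{2 \left(-1\right)}\right)^{2} = \left(\frac{1}{2} \left(-1\right) \left(-3\right)\right)^{2} = \left(\frac{3}{2}\right)^{2} = \frac{9}{4}$)
$M = - \frac{31}{16}$ ($M = -7 + \left(\frac{9}{4}\right)^{2} = -7 + \frac{81}{16} = - \frac{31}{16} \approx -1.9375$)
$M^{2} = \left(- \frac{31}{16}\right)^{2} = \frac{961}{256}$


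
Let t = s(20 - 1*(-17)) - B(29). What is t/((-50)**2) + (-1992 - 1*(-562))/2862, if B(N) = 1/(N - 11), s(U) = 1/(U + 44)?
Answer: -10725371/21465000 ≈ -0.49967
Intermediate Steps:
s(U) = 1/(44 + U)
B(N) = 1/(-11 + N)
t = -7/162 (t = 1/(44 + (20 - 1*(-17))) - 1/(-11 + 29) = 1/(44 + (20 + 17)) - 1/18 = 1/(44 + 37) - 1*1/18 = 1/81 - 1/18 = -7/162 ≈ -0.043210)
t/((-50)**2) + (-1992 - 1*(-562))/2862 = -7/(162*((-50)**2)) + (-1992 - 1*(-562))/2862 = -7/162/2500 + (-1992 + 562)*(1/2862) = -7/162*1/2500 - 1430*1/2862 = -7/405000 - 715/1431 = -10725371/21465000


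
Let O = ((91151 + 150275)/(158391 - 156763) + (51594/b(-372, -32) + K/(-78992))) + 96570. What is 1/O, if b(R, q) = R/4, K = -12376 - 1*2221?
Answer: 996642064/95840795093605 ≈ 1.0399e-5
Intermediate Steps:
K = -14597 (K = -12376 - 2221 = -14597)
b(R, q) = R/4 (b(R, q) = R*(¼) = R/4)
O = 95840795093605/996642064 (O = ((91151 + 150275)/(158391 - 156763) + (51594/(((¼)*(-372))) - 14597/(-78992))) + 96570 = (241426/1628 + (51594/(-93) - 14597*(-1/78992))) + 96570 = (241426*(1/1628) + (51594*(-1/93) + 14597/78992)) + 96570 = (120713/814 + (-17198/31 + 14597/78992)) + 96570 = (120713/814 - 1358051909/2448752) + 96570 = -404929026875/996642064 + 96570 = 95840795093605/996642064 ≈ 96164.)
1/O = 1/(95840795093605/996642064) = 996642064/95840795093605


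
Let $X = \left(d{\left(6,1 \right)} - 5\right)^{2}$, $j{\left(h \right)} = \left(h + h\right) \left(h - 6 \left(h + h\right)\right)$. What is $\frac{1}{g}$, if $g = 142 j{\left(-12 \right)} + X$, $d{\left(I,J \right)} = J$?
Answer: $- \frac{1}{449840} \approx -2.223 \cdot 10^{-6}$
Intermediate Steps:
$j{\left(h \right)} = - 22 h^{2}$ ($j{\left(h \right)} = 2 h \left(h - 6 \cdot 2 h\right) = 2 h \left(h - 12 h\right) = 2 h \left(- 11 h\right) = - 22 h^{2}$)
$X = 16$ ($X = \left(1 - 5\right)^{2} = \left(-4\right)^{2} = 16$)
$g = -449840$ ($g = 142 \left(- 22 \left(-12\right)^{2}\right) + 16 = 142 \left(\left(-22\right) 144\right) + 16 = 142 \left(-3168\right) + 16 = -449856 + 16 = -449840$)
$\frac{1}{g} = \frac{1}{-449840} = - \frac{1}{449840}$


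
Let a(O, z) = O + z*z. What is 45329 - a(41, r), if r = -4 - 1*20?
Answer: 44712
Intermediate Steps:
r = -24 (r = -4 - 20 = -24)
a(O, z) = O + z²
45329 - a(41, r) = 45329 - (41 + (-24)²) = 45329 - (41 + 576) = 45329 - 1*617 = 45329 - 617 = 44712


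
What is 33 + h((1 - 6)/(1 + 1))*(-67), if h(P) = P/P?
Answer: -34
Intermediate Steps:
h(P) = 1
33 + h((1 - 6)/(1 + 1))*(-67) = 33 + 1*(-67) = 33 - 67 = -34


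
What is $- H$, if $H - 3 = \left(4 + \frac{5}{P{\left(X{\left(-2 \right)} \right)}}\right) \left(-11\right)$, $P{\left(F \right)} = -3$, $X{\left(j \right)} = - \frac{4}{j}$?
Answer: $\frac{68}{3} \approx 22.667$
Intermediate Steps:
$H = - \frac{68}{3}$ ($H = 3 + \left(4 + \frac{5}{-3}\right) \left(-11\right) = 3 + \left(4 + 5 \left(- \frac{1}{3}\right)\right) \left(-11\right) = 3 + \left(4 - \frac{5}{3}\right) \left(-11\right) = 3 + \frac{7}{3} \left(-11\right) = 3 - \frac{77}{3} = - \frac{68}{3} \approx -22.667$)
$- H = \left(-1\right) \left(- \frac{68}{3}\right) = \frac{68}{3}$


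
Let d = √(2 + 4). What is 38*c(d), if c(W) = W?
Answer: 38*√6 ≈ 93.081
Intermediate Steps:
d = √6 ≈ 2.4495
38*c(d) = 38*√6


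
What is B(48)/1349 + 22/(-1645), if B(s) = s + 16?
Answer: 75602/2219105 ≈ 0.034069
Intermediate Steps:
B(s) = 16 + s
B(48)/1349 + 22/(-1645) = (16 + 48)/1349 + 22/(-1645) = 64*(1/1349) + 22*(-1/1645) = 64/1349 - 22/1645 = 75602/2219105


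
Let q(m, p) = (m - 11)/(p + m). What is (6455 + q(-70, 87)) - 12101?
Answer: -96063/17 ≈ -5650.8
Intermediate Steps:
q(m, p) = (-11 + m)/(m + p)
(6455 + q(-70, 87)) - 12101 = (6455 + (-11 - 70)/(-70 + 87)) - 12101 = (6455 - 81/17) - 12101 = 109654/17 - 12101 = -96063/17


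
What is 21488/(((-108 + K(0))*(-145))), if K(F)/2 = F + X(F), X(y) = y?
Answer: 5372/3915 ≈ 1.3722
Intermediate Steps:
K(F) = 4*F (K(F) = 2*(F + F) = 2*(2*F) = 4*F)
21488/(((-108 + K(0))*(-145))) = 21488/(((-108 + 4*0)*(-145))) = 21488/(((-108 + 0)*(-145))) = 21488/((-108*(-145))) = 21488/15660 = 21488*(1/15660) = 5372/3915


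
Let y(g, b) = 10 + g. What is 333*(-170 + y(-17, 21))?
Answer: -58941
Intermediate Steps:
333*(-170 + y(-17, 21)) = 333*(-170 + (10 - 17)) = 333*(-170 - 7) = 333*(-177) = -58941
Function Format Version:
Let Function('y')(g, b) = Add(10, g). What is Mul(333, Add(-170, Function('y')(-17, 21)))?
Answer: -58941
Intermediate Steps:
Mul(333, Add(-170, Function('y')(-17, 21))) = Mul(333, Add(-170, Add(10, -17))) = Mul(333, Add(-170, -7)) = Mul(333, -177) = -58941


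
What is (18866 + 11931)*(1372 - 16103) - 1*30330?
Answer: -453700937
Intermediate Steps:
(18866 + 11931)*(1372 - 16103) - 1*30330 = 30797*(-14731) - 30330 = -453670607 - 30330 = -453700937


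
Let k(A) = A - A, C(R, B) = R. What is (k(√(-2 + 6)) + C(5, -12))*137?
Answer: 685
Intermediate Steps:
k(A) = 0
(k(√(-2 + 6)) + C(5, -12))*137 = (0 + 5)*137 = 5*137 = 685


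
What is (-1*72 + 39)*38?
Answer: -1254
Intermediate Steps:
(-1*72 + 39)*38 = (-72 + 39)*38 = -33*38 = -1254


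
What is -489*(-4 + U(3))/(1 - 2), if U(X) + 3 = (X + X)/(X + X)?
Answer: -2934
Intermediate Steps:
U(X) = -2 (U(X) = -3 + (X + X)/(X + X) = -3 + (2*X)/((2*X)) = -3 + (2*X)*(1/(2*X)) = -3 + 1 = -2)
-489*(-4 + U(3))/(1 - 2) = -489*(-4 - 2)/(1 - 2) = -(-2934)/(-1) = -(-2934)*(-1) = -489*6 = -2934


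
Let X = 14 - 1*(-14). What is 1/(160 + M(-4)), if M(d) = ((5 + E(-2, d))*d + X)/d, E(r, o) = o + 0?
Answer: 1/154 ≈ 0.0064935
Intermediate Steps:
E(r, o) = o
X = 28 (X = 14 + 14 = 28)
M(d) = (28 + d*(5 + d))/d (M(d) = ((5 + d)*d + 28)/d = (d*(5 + d) + 28)/d = (28 + d*(5 + d))/d)
1/(160 + M(-4)) = 1/(160 + (5 - 4 + 28/(-4))) = 1/(160 + (5 - 4 + 28*(-¼))) = 1/(160 + (5 - 4 - 7)) = 1/(160 - 6) = 1/154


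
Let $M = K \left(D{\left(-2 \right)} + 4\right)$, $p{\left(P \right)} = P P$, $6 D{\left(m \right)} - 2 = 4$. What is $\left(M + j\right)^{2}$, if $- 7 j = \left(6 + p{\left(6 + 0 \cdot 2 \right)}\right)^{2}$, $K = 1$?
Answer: $61009$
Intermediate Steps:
$D{\left(m \right)} = 1$ ($D{\left(m \right)} = \frac{1}{3} + \frac{1}{6} \cdot 4 = \frac{1}{3} + \frac{2}{3} = 1$)
$p{\left(P \right)} = P^{2}$
$M = 5$ ($M = 1 \left(1 + 4\right) = 1 \cdot 5 = 5$)
$j = -252$ ($j = - \frac{\left(6 + \left(6 + 0 \cdot 2\right)^{2}\right)^{2}}{7} = - \frac{\left(6 + \left(6 + 0\right)^{2}\right)^{2}}{7} = - \frac{\left(6 + 6^{2}\right)^{2}}{7} = - \frac{\left(6 + 36\right)^{2}}{7} = - \frac{42^{2}}{7} = \left(- \frac{1}{7}\right) 1764 = -252$)
$\left(M + j\right)^{2} = \left(5 - 252\right)^{2} = \left(-247\right)^{2} = 61009$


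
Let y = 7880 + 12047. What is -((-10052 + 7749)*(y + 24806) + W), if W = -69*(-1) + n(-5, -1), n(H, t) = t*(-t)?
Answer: 103020031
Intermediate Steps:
y = 19927
n(H, t) = -t²
W = 68 (W = -69*(-1) - 1*(-1)² = 69 - 1*1 = 69 - 1 = 68)
-((-10052 + 7749)*(y + 24806) + W) = -((-10052 + 7749)*(19927 + 24806) + 68) = -(-2303*44733 + 68) = -(-103020099 + 68) = -1*(-103020031) = 103020031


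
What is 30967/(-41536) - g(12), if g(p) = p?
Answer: -529399/41536 ≈ -12.746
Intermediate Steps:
30967/(-41536) - g(12) = 30967/(-41536) - 1*12 = 30967*(-1/41536) - 12 = -30967/41536 - 12 = -529399/41536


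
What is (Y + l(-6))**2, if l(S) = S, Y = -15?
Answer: 441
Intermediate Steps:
(Y + l(-6))**2 = (-15 - 6)**2 = (-21)**2 = 441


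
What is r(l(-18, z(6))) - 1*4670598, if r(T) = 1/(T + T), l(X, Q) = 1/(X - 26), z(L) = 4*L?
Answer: -4670620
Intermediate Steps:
l(X, Q) = 1/(-26 + X)
r(T) = 1/(2*T)
r(l(-18, z(6))) - 1*4670598 = 1/(2*(1/(-26 - 18))) - 1*4670598 = 1/(2*(1/(-44))) - 4670598 = 1/(2*(-1/44)) - 4670598 = (1/2)*(-44) - 4670598 = -22 - 4670598 = -4670620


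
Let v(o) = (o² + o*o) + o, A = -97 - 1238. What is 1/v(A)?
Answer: 1/3563115 ≈ 2.8065e-7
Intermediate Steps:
A = -1335
v(o) = o + 2*o² (v(o) = (o² + o²) + o = 2*o² + o = o + 2*o²)
1/v(A) = 1/(-1335*(1 + 2*(-1335))) = 1/(-1335*(1 - 2670)) = 1/(-1335*(-2669)) = 1/3563115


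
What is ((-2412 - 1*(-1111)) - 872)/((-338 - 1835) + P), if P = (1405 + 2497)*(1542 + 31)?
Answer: -2173/6135673 ≈ -0.00035416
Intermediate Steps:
P = 6137846 (P = 3902*1573 = 6137846)
((-2412 - 1*(-1111)) - 872)/((-338 - 1835) + P) = ((-2412 - 1*(-1111)) - 872)/((-338 - 1835) + 6137846) = ((-2412 + 1111) - 872)/(-2173 + 6137846) = (-1301 - 872)/6135673 = -2173*1/6135673 = -2173/6135673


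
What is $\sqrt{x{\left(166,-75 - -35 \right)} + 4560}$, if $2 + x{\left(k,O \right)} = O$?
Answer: $3 \sqrt{502} \approx 67.216$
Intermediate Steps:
$x{\left(k,O \right)} = -2 + O$
$\sqrt{x{\left(166,-75 - -35 \right)} + 4560} = \sqrt{\left(-2 - 40\right) + 4560} = \sqrt{-42 + 4560} = \sqrt{4518} = 3 \sqrt{502}$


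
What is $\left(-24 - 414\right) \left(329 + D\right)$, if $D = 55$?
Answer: $-168192$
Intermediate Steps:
$\left(-24 - 414\right) \left(329 + D\right) = \left(-24 - 414\right) \left(329 + 55\right) = \left(-438\right) 384 = -168192$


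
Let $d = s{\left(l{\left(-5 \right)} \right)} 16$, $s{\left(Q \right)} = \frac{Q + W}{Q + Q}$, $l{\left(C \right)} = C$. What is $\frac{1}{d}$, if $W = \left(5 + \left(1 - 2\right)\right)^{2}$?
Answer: $- \frac{5}{88} \approx -0.056818$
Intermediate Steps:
$W = 16$ ($W = \left(5 + \left(1 - 2\right)\right)^{2} = \left(5 - 1\right)^{2} = 4^{2} = 16$)
$s{\left(Q \right)} = \frac{16 + Q}{2 Q}$ ($s{\left(Q \right)} = \frac{Q + 16}{Q + Q} = \frac{16 + Q}{2 Q}$)
$d = - \frac{88}{5}$ ($d = \frac{16 - 5}{2 \left(-5\right)} 16 = \frac{1}{2} \left(- \frac{1}{5}\right) 11 \cdot 16 = \left(- \frac{11}{10}\right) 16 = - \frac{88}{5} \approx -17.6$)
$\frac{1}{d} = \frac{1}{- \frac{88}{5}} = - \frac{5}{88}$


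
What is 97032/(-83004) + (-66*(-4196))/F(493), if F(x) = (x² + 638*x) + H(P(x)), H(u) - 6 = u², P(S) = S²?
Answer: -238832693258414/204305263944415 ≈ -1.1690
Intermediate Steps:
H(u) = 6 + u²
F(x) = 6 + x² + x⁴ + 638*x (F(x) = (x² + 638*x) + (6 + (x²)²) = (x² + 638*x) + (6 + x⁴) = 6 + x² + x⁴ + 638*x)
97032/(-83004) + (-66*(-4196))/F(493) = 97032/(-83004) + (-66*(-4196))/(6 + 493² + 493⁴ + 638*493) = 97032*(-1/83004) + 276936/(6 + 243049 + 59072816401 + 314534) = -8086/6917 + 276936/59073373990 = -8086/6917 + 276936*(1/59073373990) = -8086/6917 + 138468/29536686995 = -238832693258414/204305263944415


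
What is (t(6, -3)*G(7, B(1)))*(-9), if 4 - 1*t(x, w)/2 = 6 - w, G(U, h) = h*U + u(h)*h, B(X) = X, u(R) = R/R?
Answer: 720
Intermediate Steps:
u(R) = 1
G(U, h) = h + U*h (G(U, h) = h*U + 1*h = U*h + h = h + U*h)
t(x, w) = -4 + 2*w (t(x, w) = 8 - 2*(6 - w) = 8 + (-12 + 2*w) = -4 + 2*w)
(t(6, -3)*G(7, B(1)))*(-9) = ((-4 + 2*(-3))*(1*(1 + 7)))*(-9) = ((-4 - 6)*(1*8))*(-9) = -10*8*(-9) = -80*(-9) = 720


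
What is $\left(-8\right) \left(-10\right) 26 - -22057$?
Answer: $24137$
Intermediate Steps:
$\left(-8\right) \left(-10\right) 26 - -22057 = 80 \cdot 26 + 22057 = 2080 + 22057 = 24137$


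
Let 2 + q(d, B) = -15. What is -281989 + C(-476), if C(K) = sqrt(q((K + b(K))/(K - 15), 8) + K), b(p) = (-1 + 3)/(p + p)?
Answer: -281989 + I*sqrt(493) ≈ -2.8199e+5 + 22.204*I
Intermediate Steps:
b(p) = 1/p (b(p) = 2/((2*p)) = 2*(1/(2*p)) = 1/p)
q(d, B) = -17 (q(d, B) = -2 - 15 = -17)
C(K) = sqrt(-17 + K)
-281989 + C(-476) = -281989 + sqrt(-17 - 476) = -281989 + sqrt(-493) = -281989 + I*sqrt(493)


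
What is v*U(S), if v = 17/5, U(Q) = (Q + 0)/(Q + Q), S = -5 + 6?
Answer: 17/10 ≈ 1.7000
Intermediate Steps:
S = 1
U(Q) = ½ (U(Q) = Q/((2*Q)) = Q*(1/(2*Q)) = ½)
v = 17/5 (v = 17*(⅕) = 17/5 ≈ 3.4000)
v*U(S) = (17/5)*(½) = 17/10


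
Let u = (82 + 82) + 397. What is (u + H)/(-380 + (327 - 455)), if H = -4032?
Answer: 3471/508 ≈ 6.8327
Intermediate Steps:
u = 561 (u = 164 + 397 = 561)
(u + H)/(-380 + (327 - 455)) = (561 - 4032)/(-380 + (327 - 455)) = -3471/(-380 - 128) = -3471/(-508) = -3471*(-1/508) = 3471/508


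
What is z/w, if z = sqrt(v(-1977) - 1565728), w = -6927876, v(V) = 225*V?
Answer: -I*sqrt(2010553)/6927876 ≈ -0.00020467*I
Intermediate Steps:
z = I*sqrt(2010553) (z = sqrt(225*(-1977) - 1565728) = sqrt(-444825 - 1565728) = sqrt(-2010553) = I*sqrt(2010553) ≈ 1417.9*I)
z/w = (I*sqrt(2010553))/(-6927876) = (I*sqrt(2010553))*(-1/6927876) = -I*sqrt(2010553)/6927876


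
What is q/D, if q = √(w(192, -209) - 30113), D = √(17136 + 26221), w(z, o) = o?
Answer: I*√1314670954/43357 ≈ 0.83628*I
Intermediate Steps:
D = √43357 ≈ 208.22
q = I*√30322 (q = √(-209 - 30113) = √(-30322) = I*√30322 ≈ 174.13*I)
q/D = (I*√30322)/(√43357) = (I*√30322)*(√43357/43357) = I*√1314670954/43357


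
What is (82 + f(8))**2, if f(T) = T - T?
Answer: 6724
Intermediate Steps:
f(T) = 0
(82 + f(8))**2 = (82 + 0)**2 = 82**2 = 6724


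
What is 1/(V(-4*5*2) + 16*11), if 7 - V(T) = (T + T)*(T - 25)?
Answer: -1/5017 ≈ -0.00019932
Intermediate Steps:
V(T) = 7 - 2*T*(-25 + T) (V(T) = 7 - (T + T)*(T - 25) = 7 - 2*T*(-25 + T))
1/(V(-4*5*2) + 16*11) = 1/((7 - 2*(-4*5*2)² + 50*(-4*5*2)) + 16*11) = 1/((7 - 2*(-20*2)² + 50*(-20*2)) + 176) = 1/((7 - 2*(-40)² + 50*(-40)) + 176) = 1/((7 - 2*1600 - 2000) + 176) = 1/((7 - 3200 - 2000) + 176) = 1/(-5193 + 176) = 1/(-5017) = -1/5017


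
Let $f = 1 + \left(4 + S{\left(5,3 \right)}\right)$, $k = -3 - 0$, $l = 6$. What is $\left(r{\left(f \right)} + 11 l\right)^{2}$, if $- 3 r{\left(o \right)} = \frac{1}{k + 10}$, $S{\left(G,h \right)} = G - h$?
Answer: $\frac{1918225}{441} \approx 4349.7$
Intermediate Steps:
$k = -3$ ($k = -3 + 0 = -3$)
$f = 7$ ($f = 1 + \left(4 + \left(5 - 3\right)\right) = 1 + \left(4 + 2\right) = 1 + 6 = 7$)
$r{\left(o \right)} = - \frac{1}{21}$ ($r{\left(o \right)} = - \frac{1}{3 \left(-3 + 10\right)} = - \frac{1}{3 \cdot 7} = \left(- \frac{1}{3}\right) \frac{1}{7} = - \frac{1}{21}$)
$\left(r{\left(f \right)} + 11 l\right)^{2} = \left(- \frac{1}{21} + 11 \cdot 6\right)^{2} = \left(- \frac{1}{21} + 66\right)^{2} = \left(\frac{1385}{21}\right)^{2} = \frac{1918225}{441}$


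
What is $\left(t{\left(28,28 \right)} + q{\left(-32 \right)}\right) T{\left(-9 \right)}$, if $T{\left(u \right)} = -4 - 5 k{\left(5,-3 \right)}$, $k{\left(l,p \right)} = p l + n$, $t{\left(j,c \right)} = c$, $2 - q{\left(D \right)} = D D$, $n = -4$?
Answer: $-90454$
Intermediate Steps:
$q{\left(D \right)} = 2 - D^{2}$ ($q{\left(D \right)} = 2 - D D = 2 - D^{2}$)
$k{\left(l,p \right)} = -4 + l p$ ($k{\left(l,p \right)} = p l - 4 = l p - 4 = -4 + l p$)
$T{\left(u \right)} = 91$ ($T{\left(u \right)} = -4 - 5 \left(-4 + 5 \left(-3\right)\right) = -4 - 5 \left(-4 - 15\right) = -4 - -95 = -4 + 95 = 91$)
$\left(t{\left(28,28 \right)} + q{\left(-32 \right)}\right) T{\left(-9 \right)} = \left(28 + \left(2 - \left(-32\right)^{2}\right)\right) 91 = \left(28 + \left(2 - 1024\right)\right) 91 = \left(28 - 1022\right) 91 = \left(-994\right) 91 = -90454$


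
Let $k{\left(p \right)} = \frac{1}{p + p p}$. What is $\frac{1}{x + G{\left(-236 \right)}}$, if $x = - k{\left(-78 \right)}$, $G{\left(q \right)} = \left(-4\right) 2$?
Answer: $- \frac{6006}{48049} \approx -0.125$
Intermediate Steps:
$k{\left(p \right)} = \frac{1}{p + p^{2}}$
$G{\left(q \right)} = -8$
$x = - \frac{1}{6006}$ ($x = - \frac{1}{\left(-78\right) \left(1 - 78\right)} = - \frac{-1}{78 \left(-77\right)} = - \frac{\left(-1\right) \left(-1\right)}{78 \cdot 77} = \left(-1\right) \frac{1}{6006} = - \frac{1}{6006} \approx -0.0001665$)
$\frac{1}{x + G{\left(-236 \right)}} = \frac{1}{- \frac{1}{6006} - 8} = \frac{1}{- \frac{48049}{6006}} = - \frac{6006}{48049}$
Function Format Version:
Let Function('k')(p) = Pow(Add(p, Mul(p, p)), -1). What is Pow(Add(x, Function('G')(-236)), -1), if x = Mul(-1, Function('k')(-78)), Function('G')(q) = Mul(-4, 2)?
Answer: Rational(-6006, 48049) ≈ -0.12500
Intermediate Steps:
Function('k')(p) = Pow(Add(p, Pow(p, 2)), -1)
Function('G')(q) = -8
x = Rational(-1, 6006) (x = Mul(-1, Mul(Pow(-78, -1), Pow(Add(1, -78), -1))) = Mul(-1, Mul(Rational(-1, 78), Pow(-77, -1))) = Mul(-1, Mul(Rational(-1, 78), Rational(-1, 77))) = Mul(-1, Rational(1, 6006)) = Rational(-1, 6006) ≈ -0.00016650)
Pow(Add(x, Function('G')(-236)), -1) = Pow(Add(Rational(-1, 6006), -8), -1) = Pow(Rational(-48049, 6006), -1) = Rational(-6006, 48049)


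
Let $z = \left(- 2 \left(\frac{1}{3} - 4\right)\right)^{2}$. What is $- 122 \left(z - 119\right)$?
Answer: $\frac{71614}{9} \approx 7957.1$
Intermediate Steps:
$z = \frac{484}{9}$ ($z = \left(- 2 \left(\frac{1}{3} - 4\right)\right)^{2} = \left(\left(-2\right) \left(- \frac{11}{3}\right)\right)^{2} = \left(\frac{22}{3}\right)^{2} = \frac{484}{9} \approx 53.778$)
$- 122 \left(z - 119\right) = - 122 \left(\frac{484}{9} - 119\right) = \left(-122\right) \left(- \frac{587}{9}\right) = \frac{71614}{9}$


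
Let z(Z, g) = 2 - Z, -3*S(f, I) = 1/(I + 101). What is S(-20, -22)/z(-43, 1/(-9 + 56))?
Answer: -1/10665 ≈ -9.3765e-5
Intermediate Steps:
S(f, I) = -1/(3*(101 + I)) (S(f, I) = -1/(3*(I + 101)) = -1/(3*(101 + I)))
S(-20, -22)/z(-43, 1/(-9 + 56)) = (-1/(303 + 3*(-22)))/(2 - 1*(-43)) = (-1/(303 - 66))/(2 + 43) = -1/237/45 = -1*1/237*(1/45) = -1/237*1/45 = -1/10665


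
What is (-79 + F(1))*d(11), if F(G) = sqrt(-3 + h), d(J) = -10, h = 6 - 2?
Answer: 780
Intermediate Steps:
h = 4
F(G) = 1 (F(G) = sqrt(-3 + 4) = sqrt(1) = 1)
(-79 + F(1))*d(11) = (-79 + 1)*(-10) = -78*(-10) = 780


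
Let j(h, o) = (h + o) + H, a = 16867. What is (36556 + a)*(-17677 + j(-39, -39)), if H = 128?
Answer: -941687221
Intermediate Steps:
j(h, o) = 128 + h + o (j(h, o) = (h + o) + 128 = 128 + h + o)
(36556 + a)*(-17677 + j(-39, -39)) = (36556 + 16867)*(-17677 + (128 - 39 - 39)) = 53423*(-17677 + 50) = 53423*(-17627) = -941687221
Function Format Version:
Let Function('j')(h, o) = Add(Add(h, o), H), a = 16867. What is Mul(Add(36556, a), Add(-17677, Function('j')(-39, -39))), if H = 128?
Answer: -941687221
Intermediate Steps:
Function('j')(h, o) = Add(128, h, o) (Function('j')(h, o) = Add(Add(h, o), 128) = Add(128, h, o))
Mul(Add(36556, a), Add(-17677, Function('j')(-39, -39))) = Mul(Add(36556, 16867), Add(-17677, Add(128, -39, -39))) = Mul(53423, Add(-17677, 50)) = Mul(53423, -17627) = -941687221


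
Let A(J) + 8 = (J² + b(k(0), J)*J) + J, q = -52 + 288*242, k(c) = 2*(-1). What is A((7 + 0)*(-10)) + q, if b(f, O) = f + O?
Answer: 79506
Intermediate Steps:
k(c) = -2
q = 69644 (q = -52 + 69696 = 69644)
b(f, O) = O + f
A(J) = -8 + J + J² + J*(-2 + J) (A(J) = -8 + ((J² + (J - 2)*J) + J) = -8 + ((J² + (-2 + J)*J) + J) = -8 + ((J² + J*(-2 + J)) + J) = -8 + (J + J² + J*(-2 + J)) = -8 + J + J² + J*(-2 + J))
A((7 + 0)*(-10)) + q = (-8 - (7 + 0)*(-10) + 2*((7 + 0)*(-10))²) + 69644 = (-8 - 7*(-10) + 2*(7*(-10))²) + 69644 = (-8 - 1*(-70) + 2*(-70)²) + 69644 = (-8 + 70 + 2*4900) + 69644 = (-8 + 70 + 9800) + 69644 = 9862 + 69644 = 79506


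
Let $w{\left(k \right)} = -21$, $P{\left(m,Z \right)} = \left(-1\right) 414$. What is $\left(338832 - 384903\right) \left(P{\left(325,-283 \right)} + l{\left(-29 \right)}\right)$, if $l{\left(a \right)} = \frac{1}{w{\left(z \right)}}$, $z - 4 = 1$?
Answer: $\frac{133529115}{7} \approx 1.9076 \cdot 10^{7}$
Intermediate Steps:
$z = 5$ ($z = 4 + 1 = 5$)
$P{\left(m,Z \right)} = -414$
$l{\left(a \right)} = - \frac{1}{21}$ ($l{\left(a \right)} = \frac{1}{-21} = - \frac{1}{21}$)
$\left(338832 - 384903\right) \left(P{\left(325,-283 \right)} + l{\left(-29 \right)}\right) = \left(338832 - 384903\right) \left(-414 - \frac{1}{21}\right) = \left(-46071\right) \left(- \frac{8695}{21}\right) = \frac{133529115}{7}$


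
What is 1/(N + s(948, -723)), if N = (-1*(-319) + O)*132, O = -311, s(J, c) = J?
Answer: 1/2004 ≈ 0.00049900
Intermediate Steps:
N = 1056 (N = (-1*(-319) - 311)*132 = (319 - 311)*132 = 8*132 = 1056)
1/(N + s(948, -723)) = 1/(1056 + 948) = 1/2004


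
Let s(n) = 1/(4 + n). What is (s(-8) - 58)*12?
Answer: -699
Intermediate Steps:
(s(-8) - 58)*12 = (1/(4 - 8) - 58)*12 = (1/(-4) - 58)*12 = (-¼ - 58)*12 = -233/4*12 = -699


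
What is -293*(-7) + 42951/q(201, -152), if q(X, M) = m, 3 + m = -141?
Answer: 84131/48 ≈ 1752.7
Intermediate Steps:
m = -144 (m = -3 - 141 = -144)
q(X, M) = -144
-293*(-7) + 42951/q(201, -152) = -293*(-7) + 42951/(-144) = 2051 + 42951*(-1/144) = 2051 - 14317/48 = 84131/48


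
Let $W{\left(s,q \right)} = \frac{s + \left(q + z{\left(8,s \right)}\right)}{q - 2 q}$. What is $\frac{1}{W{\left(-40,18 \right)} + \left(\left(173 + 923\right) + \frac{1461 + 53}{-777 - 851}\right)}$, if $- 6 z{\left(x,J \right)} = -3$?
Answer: $\frac{14652}{16062467} \approx 0.00091219$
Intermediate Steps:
$z{\left(x,J \right)} = \frac{1}{2}$ ($z{\left(x,J \right)} = \left(- \frac{1}{6}\right) \left(-3\right) = \frac{1}{2}$)
$W{\left(s,q \right)} = - \frac{\frac{1}{2} + q + s}{q}$ ($W{\left(s,q \right)} = \frac{s + \left(q + \frac{1}{2}\right)}{q - 2 q} = \frac{s + \left(\frac{1}{2} + q\right)}{\left(-1\right) q} = \left(\frac{1}{2} + q + s\right) \left(- \frac{1}{q}\right) = - \frac{\frac{1}{2} + q + s}{q}$)
$\frac{1}{W{\left(-40,18 \right)} + \left(\left(173 + 923\right) + \frac{1461 + 53}{-777 - 851}\right)} = \frac{1}{\frac{- \frac{1}{2} - 18 - -40}{18} + \left(\left(173 + 923\right) + \frac{1461 + 53}{-777 - 851}\right)} = \frac{1}{\frac{- \frac{1}{2} - 18 + 40}{18} + \left(1096 + \frac{1514}{-1628}\right)} = \frac{1}{\frac{1}{18} \cdot \frac{43}{2} + \left(1096 + 1514 \left(- \frac{1}{1628}\right)\right)} = \frac{1}{\frac{43}{36} + \left(1096 - \frac{757}{814}\right)} = \frac{1}{\frac{43}{36} + \frac{891387}{814}} = \frac{1}{\frac{16062467}{14652}} = \frac{14652}{16062467}$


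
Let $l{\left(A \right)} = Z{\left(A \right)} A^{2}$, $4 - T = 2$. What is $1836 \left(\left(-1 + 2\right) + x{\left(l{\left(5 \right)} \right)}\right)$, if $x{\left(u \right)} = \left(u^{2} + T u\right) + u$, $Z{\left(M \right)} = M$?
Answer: $29377836$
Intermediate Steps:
$T = 2$ ($T = 4 - 2 = 2$)
$l{\left(A \right)} = A^{3}$ ($l{\left(A \right)} = A A^{2} = A^{3}$)
$x{\left(u \right)} = u^{2} + 3 u$ ($x{\left(u \right)} = \left(u^{2} + 2 u\right) + u = u^{2} + 3 u$)
$1836 \left(\left(-1 + 2\right) + x{\left(l{\left(5 \right)} \right)}\right) = 1836 \left(\left(-1 + 2\right) + 5^{3} \left(3 + 5^{3}\right)\right) = 1836 \left(1 + 125 \left(3 + 125\right)\right) = 1836 \left(1 + 125 \cdot 128\right) = 1836 \left(1 + 16000\right) = 1836 \cdot 16001 = 29377836$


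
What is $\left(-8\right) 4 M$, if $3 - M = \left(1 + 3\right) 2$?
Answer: $160$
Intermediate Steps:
$M = -5$ ($M = 3 - \left(1 + 3\right) 2 = 3 - 4 \cdot 2 = 3 - 8 = -5$)
$\left(-8\right) 4 M = \left(-8\right) 4 \left(-5\right) = \left(-32\right) \left(-5\right) = 160$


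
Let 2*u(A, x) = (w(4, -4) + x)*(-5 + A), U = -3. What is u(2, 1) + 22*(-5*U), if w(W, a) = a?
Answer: 669/2 ≈ 334.50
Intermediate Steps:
u(A, x) = (-5 + A)*(-4 + x)/2 (u(A, x) = ((-4 + x)*(-5 + A))/2 = ((-5 + A)*(-4 + x))/2 = (-5 + A)*(-4 + x)/2)
u(2, 1) + 22*(-5*U) = (10 - 2*2 - 5/2*1 + (½)*2*1) + 22*(-5*(-3)) = (10 - 4 - 5/2 + 1) + 22*15 = 9/2 + 330 = 669/2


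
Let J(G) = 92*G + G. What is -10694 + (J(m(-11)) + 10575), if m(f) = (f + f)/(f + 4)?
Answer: 1213/7 ≈ 173.29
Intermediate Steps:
m(f) = 2*f/(4 + f) (m(f) = (2*f)/(4 + f) = 2*f/(4 + f))
J(G) = 93*G
-10694 + (J(m(-11)) + 10575) = -10694 + (93*(2*(-11)/(4 - 11)) + 10575) = -10694 + (93*(2*(-11)/(-7)) + 10575) = -10694 + (93*(2*(-11)*(-⅐)) + 10575) = -10694 + (93*(22/7) + 10575) = -10694 + (2046/7 + 10575) = -10694 + 76071/7 = 1213/7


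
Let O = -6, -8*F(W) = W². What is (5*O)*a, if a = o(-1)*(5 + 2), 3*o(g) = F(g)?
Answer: 35/4 ≈ 8.7500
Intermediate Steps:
F(W) = -W²/8
o(g) = -g²/24 (o(g) = (-g²/8)/3 = -g²/24)
a = -7/24 (a = (-1/24*(-1)²)*(5 + 2) = -1/24*1*7 = -1/24*7 = -7/24 ≈ -0.29167)
(5*O)*a = (5*(-6))*(-7/24) = -30*(-7/24) = 35/4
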